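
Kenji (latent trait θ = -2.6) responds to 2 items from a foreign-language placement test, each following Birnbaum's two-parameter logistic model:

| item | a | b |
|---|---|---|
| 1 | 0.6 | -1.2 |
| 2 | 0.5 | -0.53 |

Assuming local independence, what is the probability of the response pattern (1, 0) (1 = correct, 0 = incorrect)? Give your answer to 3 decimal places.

0.222

P(θ) = 1 / (1 + exp(−a(θ − b)))
P_1 = 1/(1+e^{0.8400}) = 0.3015
P_2 = 1/(1+e^{1.0350}) = 0.2621
L = P_1 × (1−P_2) = 0.3015 × 0.7379 = 0.22250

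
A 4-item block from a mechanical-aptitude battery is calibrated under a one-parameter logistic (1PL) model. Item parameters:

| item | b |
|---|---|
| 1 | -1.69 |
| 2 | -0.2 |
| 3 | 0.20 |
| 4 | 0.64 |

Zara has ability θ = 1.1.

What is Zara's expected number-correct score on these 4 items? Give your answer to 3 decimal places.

P(θ) = 1 / (1 + exp(−(θ − b)))
P_1 = 1/(1+e^{-2.7900}) = 0.9421
P_2 = 1/(1+e^{-1.3000}) = 0.7858
P_3 = 1/(1+e^{-0.9000}) = 0.7109
P_4 = 1/(1+e^{-0.4600}) = 0.6130
E[score] = 0.9421 + 0.7858 + 0.7109 + 0.6130 = 3.0519

3.052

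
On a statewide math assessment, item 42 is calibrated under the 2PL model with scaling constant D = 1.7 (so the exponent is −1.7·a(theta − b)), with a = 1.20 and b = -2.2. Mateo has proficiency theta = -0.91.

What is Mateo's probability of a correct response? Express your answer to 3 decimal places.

0.933

P(theta) = 1 / (1 + exp(−D·a(theta − b)))
Exponent: 1.7 × 1.20 × (-0.91 − (-2.2)) = 2.6316
1/(1 + e^{-2.6316}) = 0.9329
P = 0.9329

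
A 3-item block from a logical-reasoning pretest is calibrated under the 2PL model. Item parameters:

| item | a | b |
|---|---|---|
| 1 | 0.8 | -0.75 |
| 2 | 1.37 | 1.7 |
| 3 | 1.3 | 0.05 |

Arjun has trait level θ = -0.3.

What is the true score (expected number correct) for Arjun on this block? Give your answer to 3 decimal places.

1.038

P(θ) = 1 / (1 + exp(−a(θ − b)))
P_1 = 1/(1+e^{-0.3600}) = 0.5890
P_2 = 1/(1+e^{2.7400}) = 0.0607
P_3 = 1/(1+e^{0.4550}) = 0.3882
E[score] = 0.5890 + 0.0607 + 0.3882 = 1.0379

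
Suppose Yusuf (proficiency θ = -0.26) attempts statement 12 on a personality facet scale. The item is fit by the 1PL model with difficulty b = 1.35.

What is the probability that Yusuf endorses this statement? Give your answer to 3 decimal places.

0.167

P(θ) = 1 / (1 + exp(−(θ − b)))
Exponent: (-0.26 − 1.35) = -1.6100
1/(1 + e^{1.6100}) = 0.1666
P = 0.1666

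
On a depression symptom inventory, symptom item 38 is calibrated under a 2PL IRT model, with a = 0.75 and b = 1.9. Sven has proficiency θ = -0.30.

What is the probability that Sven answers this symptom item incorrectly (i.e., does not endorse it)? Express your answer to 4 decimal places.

0.8389

P(θ) = 1 / (1 + exp(−a(θ − b)))
Exponent: 0.75 × (-0.30 − 1.9) = -1.6500
1/(1 + e^{1.6500}) = 0.1611
P(incorrect) = 1 − 0.1611 = 0.8389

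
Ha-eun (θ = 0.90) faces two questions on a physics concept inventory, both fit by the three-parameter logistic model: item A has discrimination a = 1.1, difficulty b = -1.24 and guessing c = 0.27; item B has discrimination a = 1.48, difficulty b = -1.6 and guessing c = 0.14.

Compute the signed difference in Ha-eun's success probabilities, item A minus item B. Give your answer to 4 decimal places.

-0.0426

P(θ) = c + (1 − c) · 1 / (1 + exp(−a(θ − b)))
P_A = 0.9367
P_B = 0.9793
P_A − P_B = -0.0426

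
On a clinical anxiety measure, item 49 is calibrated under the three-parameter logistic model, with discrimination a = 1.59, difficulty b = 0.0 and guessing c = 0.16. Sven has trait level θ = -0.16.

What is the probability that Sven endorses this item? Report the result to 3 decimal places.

0.527

P(θ) = c + (1 − c) · 1 / (1 + exp(−a(θ − b)))
Exponent: 1.59 × (-0.16 − 0.0) = -0.2544
1/(1 + e^{0.2544}) = 0.4367
P = 0.16 + 0.84 × 0.4367 = 0.5269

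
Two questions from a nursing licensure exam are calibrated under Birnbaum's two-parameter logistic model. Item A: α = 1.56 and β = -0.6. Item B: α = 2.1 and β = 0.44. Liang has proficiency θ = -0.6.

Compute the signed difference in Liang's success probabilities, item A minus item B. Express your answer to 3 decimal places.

0.399

P(θ) = 1 / (1 + exp(−α(θ − β)))
P_A = 0.5000
P_B = 0.1012
P_A − P_B = 0.3988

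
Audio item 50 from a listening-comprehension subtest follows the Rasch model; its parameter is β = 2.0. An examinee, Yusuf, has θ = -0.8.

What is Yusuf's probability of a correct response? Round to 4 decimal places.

P(θ) = 1 / (1 + exp(−(θ − β)))
Exponent: (-0.8 − 2.0) = -2.8000
1/(1 + e^{2.8000}) = 0.0573
P = 0.0573

0.0573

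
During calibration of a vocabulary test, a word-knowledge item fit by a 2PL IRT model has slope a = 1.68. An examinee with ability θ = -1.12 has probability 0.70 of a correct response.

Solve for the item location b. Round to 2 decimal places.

-1.62

P(θ) = 1 / (1 + exp(−a(θ − b)))
logit(0.70) = ln(0.70/0.30) = 0.8473
b = θ − logit/(a) = -1.12 − 0.8473/1.6800 = -1.6243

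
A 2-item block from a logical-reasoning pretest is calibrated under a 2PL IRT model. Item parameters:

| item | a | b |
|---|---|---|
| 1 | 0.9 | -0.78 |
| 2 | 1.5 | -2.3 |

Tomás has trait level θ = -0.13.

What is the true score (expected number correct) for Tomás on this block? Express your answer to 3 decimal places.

1.605

P(θ) = 1 / (1 + exp(−a(θ − b)))
P_1 = 1/(1+e^{-0.5850}) = 0.6422
P_2 = 1/(1+e^{-3.2550}) = 0.9629
E[score] = 0.6422 + 0.9629 = 1.6051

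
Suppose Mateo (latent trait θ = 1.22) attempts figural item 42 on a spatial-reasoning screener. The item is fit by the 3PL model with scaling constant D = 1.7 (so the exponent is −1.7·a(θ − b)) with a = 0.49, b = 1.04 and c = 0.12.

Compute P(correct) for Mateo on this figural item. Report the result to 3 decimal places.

P(θ) = c + (1 − c) · 1 / (1 + exp(−D·a(θ − b)))
Exponent: 1.7 × 0.49 × (1.22 − 1.04) = 0.1499
1/(1 + e^{-0.1499}) = 0.5374
P = 0.12 + 0.88 × 0.5374 = 0.5929

0.593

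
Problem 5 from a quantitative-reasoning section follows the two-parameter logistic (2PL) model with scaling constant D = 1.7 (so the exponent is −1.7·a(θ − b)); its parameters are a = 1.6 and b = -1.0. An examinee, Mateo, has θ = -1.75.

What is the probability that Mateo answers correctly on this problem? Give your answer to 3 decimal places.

0.115

P(θ) = 1 / (1 + exp(−D·a(θ − b)))
Exponent: 1.7 × 1.6 × (-1.75 − (-1.0)) = -2.0400
1/(1 + e^{2.0400}) = 0.1151
P = 0.1151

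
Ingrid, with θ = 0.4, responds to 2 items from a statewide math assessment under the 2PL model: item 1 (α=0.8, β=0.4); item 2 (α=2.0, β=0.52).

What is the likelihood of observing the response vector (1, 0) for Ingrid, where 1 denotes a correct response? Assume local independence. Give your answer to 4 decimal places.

P(θ) = 1 / (1 + exp(−α(θ − β)))
P_1 = 1/(1+e^{0.0000}) = 0.5000
P_2 = 1/(1+e^{0.2400}) = 0.4403
L = P_1 × (1−P_2) = 0.5000 × 0.5597 = 0.27986

0.2799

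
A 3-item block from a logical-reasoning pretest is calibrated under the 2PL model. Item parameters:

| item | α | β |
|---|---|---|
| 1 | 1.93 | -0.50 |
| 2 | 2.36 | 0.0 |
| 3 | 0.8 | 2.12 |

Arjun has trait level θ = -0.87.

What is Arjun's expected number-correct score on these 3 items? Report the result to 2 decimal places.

0.53

P(θ) = 1 / (1 + exp(−α(θ − β)))
P_1 = 1/(1+e^{0.7141}) = 0.3287
P_2 = 1/(1+e^{2.0532}) = 0.1137
P_3 = 1/(1+e^{2.3920}) = 0.0838
E[score] = 0.3287 + 0.1137 + 0.0838 = 0.5262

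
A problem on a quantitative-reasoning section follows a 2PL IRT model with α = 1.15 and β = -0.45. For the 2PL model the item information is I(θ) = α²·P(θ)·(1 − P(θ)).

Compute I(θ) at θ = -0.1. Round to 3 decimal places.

P = 1/(1+e^{-0.4025}) = 0.5993
P(1−P) = 0.5993 × 0.4007 = 0.2401
I = α² × P(1−P) = 1.15² × 0.2401 = 0.31759

0.318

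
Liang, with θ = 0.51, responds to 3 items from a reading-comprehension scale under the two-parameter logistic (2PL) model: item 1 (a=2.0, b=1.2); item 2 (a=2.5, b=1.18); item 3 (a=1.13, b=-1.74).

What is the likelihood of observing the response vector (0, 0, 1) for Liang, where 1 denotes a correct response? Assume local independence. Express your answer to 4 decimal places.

P(θ) = 1 / (1 + exp(−a(θ − b)))
P_1 = 1/(1+e^{1.3800}) = 0.2010
P_2 = 1/(1+e^{1.6750}) = 0.1578
P_3 = 1/(1+e^{-2.5425}) = 0.9271
L = (1−P_1) × (1−P_2) × P_3 = 0.7990 × 0.8422 × 0.9271 = 0.62386

0.6239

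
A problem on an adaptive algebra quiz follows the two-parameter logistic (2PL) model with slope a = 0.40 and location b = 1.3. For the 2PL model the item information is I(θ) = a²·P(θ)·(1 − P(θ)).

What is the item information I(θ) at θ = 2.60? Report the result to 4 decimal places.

P = 1/(1+e^{-0.5200}) = 0.6271
P(1−P) = 0.6271 × 0.3729 = 0.2338
I = a² × P(1−P) = 0.40² × 0.2338 = 0.03741

0.0374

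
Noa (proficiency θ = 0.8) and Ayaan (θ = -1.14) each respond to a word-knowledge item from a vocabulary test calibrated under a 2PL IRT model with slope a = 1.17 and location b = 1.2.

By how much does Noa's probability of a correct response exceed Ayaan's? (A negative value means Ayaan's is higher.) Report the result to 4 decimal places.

0.3243

P(θ) = 1 / (1 + exp(−a(θ − b)))
P(Noa) = 0.3851  [exponent -0.4680]
P(Ayaan) = 0.0608  [exponent -2.7378]
Difference = 0.3851 − 0.0608 = 0.3243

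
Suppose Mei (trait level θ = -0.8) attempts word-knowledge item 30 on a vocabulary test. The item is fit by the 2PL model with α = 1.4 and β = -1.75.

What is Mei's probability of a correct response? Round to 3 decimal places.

0.791

P(θ) = 1 / (1 + exp(−α(θ − β)))
Exponent: 1.4 × (-0.8 − (-1.75)) = 1.3300
1/(1 + e^{-1.3300}) = 0.7908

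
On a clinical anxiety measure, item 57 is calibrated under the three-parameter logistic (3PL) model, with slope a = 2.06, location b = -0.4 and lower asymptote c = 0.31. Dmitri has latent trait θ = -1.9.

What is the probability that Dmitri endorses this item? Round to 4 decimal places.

P(θ) = c + (1 − c) · 1 / (1 + exp(−a(θ − b)))
Exponent: 2.06 × (-1.9 − (-0.4)) = -3.0900
1/(1 + e^{3.0900}) = 0.0435
P = 0.31 + 0.69 × 0.0435 = 0.3400

0.3400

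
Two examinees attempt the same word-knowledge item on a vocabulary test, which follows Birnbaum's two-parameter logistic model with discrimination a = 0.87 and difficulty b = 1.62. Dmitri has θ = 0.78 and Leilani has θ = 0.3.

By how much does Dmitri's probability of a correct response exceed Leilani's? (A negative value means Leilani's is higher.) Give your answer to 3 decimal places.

P(θ) = 1 / (1 + exp(−a(θ − b)))
P(Dmitri) = 0.3250  [exponent -0.7308]
P(Leilani) = 0.2408  [exponent -1.1484]
Difference = 0.3250 − 0.2408 = 0.0842

0.084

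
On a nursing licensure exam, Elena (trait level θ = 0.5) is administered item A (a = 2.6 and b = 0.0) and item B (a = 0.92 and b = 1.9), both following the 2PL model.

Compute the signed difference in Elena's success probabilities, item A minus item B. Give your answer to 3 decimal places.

0.570

P(θ) = 1 / (1 + exp(−a(θ − b)))
P_A = 0.7858
P_B = 0.2162
P_A − P_B = 0.5696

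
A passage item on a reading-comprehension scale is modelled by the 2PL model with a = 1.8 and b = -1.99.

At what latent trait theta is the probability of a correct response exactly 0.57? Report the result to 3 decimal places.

-1.833

P(theta) = 1 / (1 + exp(−a(theta − b)))
logit = ln(0.5700/0.4300) = 0.2819
theta = b + logit/(a) = -1.99 + 0.2819/1.8000 = -1.8334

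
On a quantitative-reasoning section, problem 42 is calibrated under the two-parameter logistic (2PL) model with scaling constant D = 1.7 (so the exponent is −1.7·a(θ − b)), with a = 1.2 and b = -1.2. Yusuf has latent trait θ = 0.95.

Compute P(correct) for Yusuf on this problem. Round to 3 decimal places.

0.988

P(θ) = 1 / (1 + exp(−D·a(θ − b)))
Exponent: 1.7 × 1.2 × (0.95 − (-1.2)) = 4.3860
1/(1 + e^{-4.3860}) = 0.9877
P = 0.9877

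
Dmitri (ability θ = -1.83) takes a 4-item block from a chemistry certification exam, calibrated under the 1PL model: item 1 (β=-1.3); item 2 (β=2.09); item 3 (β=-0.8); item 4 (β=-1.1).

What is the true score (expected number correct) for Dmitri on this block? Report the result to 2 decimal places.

P(θ) = 1 / (1 + exp(−(θ − β)))
P_1 = 1/(1+e^{0.5300}) = 0.3705
P_2 = 1/(1+e^{3.9200}) = 0.0195
P_3 = 1/(1+e^{1.0300}) = 0.2631
P_4 = 1/(1+e^{0.7300}) = 0.3252
E[score] = 0.3705 + 0.0195 + 0.2631 + 0.3252 = 0.9783

0.98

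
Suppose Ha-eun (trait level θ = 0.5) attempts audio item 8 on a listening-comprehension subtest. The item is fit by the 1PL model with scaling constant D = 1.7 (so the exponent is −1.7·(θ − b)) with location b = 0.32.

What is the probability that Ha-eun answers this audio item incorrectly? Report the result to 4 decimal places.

P(θ) = 1 / (1 + exp(−D·(θ − b)))
Exponent: 1.7 × (0.5 − 0.32) = 0.3060
1/(1 + e^{-0.3060}) = 0.5759
P = 0.5759
P(incorrect) = 1 − 0.5759 = 0.4241

0.4241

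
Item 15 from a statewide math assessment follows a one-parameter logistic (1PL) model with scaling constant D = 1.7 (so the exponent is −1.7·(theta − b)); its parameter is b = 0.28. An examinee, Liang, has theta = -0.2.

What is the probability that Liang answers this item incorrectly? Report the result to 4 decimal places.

P(theta) = 1 / (1 + exp(−D·(theta − b)))
Exponent: 1.7 × (-0.2 − 0.28) = -0.8160
1/(1 + e^{0.8160}) = 0.3066
P = 0.3066
P(incorrect) = 1 − 0.3066 = 0.6934

0.6934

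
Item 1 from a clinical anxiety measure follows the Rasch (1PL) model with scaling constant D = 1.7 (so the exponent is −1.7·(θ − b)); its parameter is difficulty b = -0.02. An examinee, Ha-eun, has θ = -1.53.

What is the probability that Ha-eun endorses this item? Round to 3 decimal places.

0.071

P(θ) = 1 / (1 + exp(−D·(θ − b)))
Exponent: 1.7 × (-1.53 − (-0.02)) = -2.5670
1/(1 + e^{2.5670}) = 0.0713
P = 0.0713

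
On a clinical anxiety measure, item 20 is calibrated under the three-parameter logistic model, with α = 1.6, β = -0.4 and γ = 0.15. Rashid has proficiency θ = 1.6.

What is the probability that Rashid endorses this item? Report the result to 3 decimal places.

0.967

P(θ) = γ + (1 − γ) · 1 / (1 + exp(−α(θ − β)))
Exponent: 1.6 × (1.6 − (-0.4)) = 3.2000
1/(1 + e^{-3.2000}) = 0.9608
P = 0.15 + 0.85 × 0.9608 = 0.9667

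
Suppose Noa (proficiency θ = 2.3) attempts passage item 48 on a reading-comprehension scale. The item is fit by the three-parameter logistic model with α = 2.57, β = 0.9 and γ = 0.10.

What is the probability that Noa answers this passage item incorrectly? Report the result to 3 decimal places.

P(θ) = γ + (1 − γ) · 1 / (1 + exp(−α(θ − β)))
Exponent: 2.57 × (2.3 − 0.9) = 3.5980
1/(1 + e^{-3.5980}) = 0.9734
P = 0.10 + 0.90 × 0.9734 = 0.9760
P(incorrect) = 1 − 0.9760 = 0.0240

0.024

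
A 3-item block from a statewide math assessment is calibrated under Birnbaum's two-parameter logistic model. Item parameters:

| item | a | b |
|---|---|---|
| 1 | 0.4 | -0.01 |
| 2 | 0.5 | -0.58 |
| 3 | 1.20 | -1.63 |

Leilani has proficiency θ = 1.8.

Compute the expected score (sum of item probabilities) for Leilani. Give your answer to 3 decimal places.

P(θ) = 1 / (1 + exp(−a(θ − b)))
P_1 = 1/(1+e^{-0.7240}) = 0.6735
P_2 = 1/(1+e^{-1.1900}) = 0.7667
P_3 = 1/(1+e^{-4.1160}) = 0.9840
E[score] = 0.6735 + 0.7667 + 0.9840 = 2.4242

2.424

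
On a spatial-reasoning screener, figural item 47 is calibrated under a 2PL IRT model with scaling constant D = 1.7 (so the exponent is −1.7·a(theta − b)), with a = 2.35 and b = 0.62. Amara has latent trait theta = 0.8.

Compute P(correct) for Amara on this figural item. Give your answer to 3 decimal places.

P(theta) = 1 / (1 + exp(−D·a(theta − b)))
Exponent: 1.7 × 2.35 × (0.8 − 0.62) = 0.7191
1/(1 + e^{-0.7191}) = 0.6724
P = 0.6724

0.672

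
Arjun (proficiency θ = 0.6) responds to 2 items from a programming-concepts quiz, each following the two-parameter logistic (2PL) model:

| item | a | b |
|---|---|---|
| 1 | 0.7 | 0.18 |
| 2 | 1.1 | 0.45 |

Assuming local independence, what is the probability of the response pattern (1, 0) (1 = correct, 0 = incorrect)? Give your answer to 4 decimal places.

0.2629

P(θ) = 1 / (1 + exp(−a(θ − b)))
P_1 = 1/(1+e^{-0.2940}) = 0.5730
P_2 = 1/(1+e^{-0.1650}) = 0.5412
L = P_1 × (1−P_2) = 0.5730 × 0.4588 = 0.26291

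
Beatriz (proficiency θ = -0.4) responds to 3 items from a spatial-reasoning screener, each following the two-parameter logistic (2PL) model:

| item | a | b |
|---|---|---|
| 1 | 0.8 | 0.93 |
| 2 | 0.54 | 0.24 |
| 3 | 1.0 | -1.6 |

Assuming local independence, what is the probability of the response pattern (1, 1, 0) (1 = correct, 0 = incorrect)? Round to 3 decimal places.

0.025

P(θ) = 1 / (1 + exp(−a(θ − b)))
P_1 = 1/(1+e^{1.0640}) = 0.2565
P_2 = 1/(1+e^{0.3456}) = 0.4144
P_3 = 1/(1+e^{-1.2000}) = 0.7685
L = P_1 × P_2 × (1−P_3) = 0.2565 × 0.4144 × 0.2315 = 0.02461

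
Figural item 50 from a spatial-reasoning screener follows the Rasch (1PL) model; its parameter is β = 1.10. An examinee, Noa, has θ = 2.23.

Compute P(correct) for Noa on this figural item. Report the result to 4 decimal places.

0.7558

P(θ) = 1 / (1 + exp(−(θ − β)))
Exponent: (2.23 − 1.10) = 1.1300
1/(1 + e^{-1.1300}) = 0.7558
P = 0.7558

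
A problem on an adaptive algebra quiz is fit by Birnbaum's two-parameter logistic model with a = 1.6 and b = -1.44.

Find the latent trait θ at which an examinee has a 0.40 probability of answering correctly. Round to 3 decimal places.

P(θ) = 1 / (1 + exp(−a(θ − b)))
logit = ln(0.4000/0.6000) = -0.4055
θ = b + logit/(a) = -1.44 + (-0.4055)/1.6000 = -1.6934

-1.693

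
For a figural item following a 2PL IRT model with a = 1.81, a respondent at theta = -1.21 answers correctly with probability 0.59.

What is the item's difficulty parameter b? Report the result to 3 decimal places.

P(theta) = 1 / (1 + exp(−a(theta − b)))
logit(0.59) = ln(0.59/0.41) = 0.3640
b = theta − logit/(a) = -1.21 − 0.3640/1.8100 = -1.4111

-1.411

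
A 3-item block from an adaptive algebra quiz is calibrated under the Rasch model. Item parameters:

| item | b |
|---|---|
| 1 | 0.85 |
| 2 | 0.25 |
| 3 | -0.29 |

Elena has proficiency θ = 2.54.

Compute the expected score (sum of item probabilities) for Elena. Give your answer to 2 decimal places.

2.70

P(θ) = 1 / (1 + exp(−(θ − b)))
P_1 = 1/(1+e^{-1.6900}) = 0.8442
P_2 = 1/(1+e^{-2.2900}) = 0.9080
P_3 = 1/(1+e^{-2.8300}) = 0.9443
E[score] = 0.8442 + 0.9080 + 0.9443 = 2.6965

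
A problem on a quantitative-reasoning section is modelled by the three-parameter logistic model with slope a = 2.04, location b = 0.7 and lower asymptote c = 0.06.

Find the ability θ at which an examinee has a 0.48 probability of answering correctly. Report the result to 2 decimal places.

P(θ) = c + (1 − c) · 1 / (1 + exp(−a(θ − b)))
Remove guessing floor: (0.48 − 0.06)/(1 − 0.06) = 0.4468
logit = ln(0.4468/0.5532) = -0.2136
θ = b + logit/(a) = 0.7 + (-0.2136)/2.0400 = 0.5953

0.60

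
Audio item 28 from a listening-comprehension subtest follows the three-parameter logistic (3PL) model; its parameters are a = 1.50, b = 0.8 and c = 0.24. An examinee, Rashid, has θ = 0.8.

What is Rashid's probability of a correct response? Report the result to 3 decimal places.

0.620

P(θ) = c + (1 − c) · 1 / (1 + exp(−a(θ − b)))
Exponent: 1.50 × (0.8 − 0.8) = 0.0000
1/(1 + e^{0.0000}) = 0.5000
P = 0.24 + 0.76 × 0.5000 = 0.6200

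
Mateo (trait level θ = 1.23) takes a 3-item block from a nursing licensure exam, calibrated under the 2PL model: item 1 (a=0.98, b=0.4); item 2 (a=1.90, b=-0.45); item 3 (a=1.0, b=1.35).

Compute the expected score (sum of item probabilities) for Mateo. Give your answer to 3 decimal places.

P(θ) = 1 / (1 + exp(−a(θ − b)))
P_1 = 1/(1+e^{-0.8134}) = 0.6928
P_2 = 1/(1+e^{-3.1920}) = 0.9605
P_3 = 1/(1+e^{0.1200}) = 0.4700
E[score] = 0.6928 + 0.9605 + 0.4700 = 2.1234

2.123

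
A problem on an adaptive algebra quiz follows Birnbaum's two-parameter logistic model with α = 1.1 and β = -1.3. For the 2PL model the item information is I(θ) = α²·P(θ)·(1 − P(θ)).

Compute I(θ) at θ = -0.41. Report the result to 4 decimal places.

P = 1/(1+e^{-0.9790}) = 0.7269
P(1−P) = 0.7269 × 0.2731 = 0.1985
I = α² × P(1−P) = 1.1² × 0.1985 = 0.24020

0.2402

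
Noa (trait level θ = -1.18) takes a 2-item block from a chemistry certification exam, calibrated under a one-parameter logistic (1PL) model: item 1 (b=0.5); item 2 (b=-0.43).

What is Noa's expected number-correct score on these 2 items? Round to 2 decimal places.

0.48

P(θ) = 1 / (1 + exp(−(θ − b)))
P_1 = 1/(1+e^{1.6800}) = 0.1571
P_2 = 1/(1+e^{0.7500}) = 0.3208
E[score] = 0.1571 + 0.3208 = 0.4779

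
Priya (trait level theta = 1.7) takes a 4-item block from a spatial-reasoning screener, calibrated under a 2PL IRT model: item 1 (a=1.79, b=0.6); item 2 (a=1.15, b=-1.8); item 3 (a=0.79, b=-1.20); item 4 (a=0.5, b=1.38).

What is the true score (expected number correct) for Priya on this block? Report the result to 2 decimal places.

P(theta) = 1 / (1 + exp(−a(theta − b)))
P_1 = 1/(1+e^{-1.9690}) = 0.8775
P_2 = 1/(1+e^{-4.0250}) = 0.9825
P_3 = 1/(1+e^{-2.2910}) = 0.9081
P_4 = 1/(1+e^{-0.1600}) = 0.5399
E[score] = 0.8775 + 0.9825 + 0.9081 + 0.5399 = 3.3080

3.31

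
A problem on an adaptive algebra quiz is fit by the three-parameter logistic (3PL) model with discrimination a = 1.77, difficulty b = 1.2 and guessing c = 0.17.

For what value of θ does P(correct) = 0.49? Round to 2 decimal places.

0.94

P(θ) = c + (1 − c) · 1 / (1 + exp(−a(θ − b)))
Remove guessing floor: (0.49 − 0.17)/(1 − 0.17) = 0.3855
logit = ln(0.3855/0.6145) = -0.4661
θ = b + logit/(a) = 1.2 + (-0.4661)/1.7700 = 0.9367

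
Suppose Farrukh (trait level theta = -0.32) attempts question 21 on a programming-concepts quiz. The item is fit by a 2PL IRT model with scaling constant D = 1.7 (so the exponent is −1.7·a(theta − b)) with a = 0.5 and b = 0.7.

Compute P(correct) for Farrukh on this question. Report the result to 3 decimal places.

0.296

P(theta) = 1 / (1 + exp(−D·a(theta − b)))
Exponent: 1.7 × 0.5 × (-0.32 − 0.7) = -0.8670
1/(1 + e^{0.8670}) = 0.2959
P = 0.2959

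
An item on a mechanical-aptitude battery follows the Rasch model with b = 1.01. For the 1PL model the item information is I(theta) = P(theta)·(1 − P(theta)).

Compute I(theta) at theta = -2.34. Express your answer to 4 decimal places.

0.0327

P = 1/(1+e^{3.3500}) = 0.0339
P(1−P) = 0.0339 × 0.9661 = 0.0327
I = P(1−P) = 0.03275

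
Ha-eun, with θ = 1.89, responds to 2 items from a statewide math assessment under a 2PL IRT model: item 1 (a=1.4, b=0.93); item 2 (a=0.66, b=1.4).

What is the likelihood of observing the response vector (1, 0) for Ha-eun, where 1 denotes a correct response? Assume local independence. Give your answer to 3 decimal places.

0.333

P(θ) = 1 / (1 + exp(−a(θ − b)))
P_1 = 1/(1+e^{-1.3440}) = 0.7931
P_2 = 1/(1+e^{-0.3234}) = 0.5802
L = P_1 × (1−P_2) = 0.7931 × 0.4198 = 0.33300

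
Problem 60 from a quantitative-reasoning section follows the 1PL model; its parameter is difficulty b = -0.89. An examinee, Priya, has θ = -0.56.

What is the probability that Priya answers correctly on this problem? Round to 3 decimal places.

0.582

P(θ) = 1 / (1 + exp(−(θ − b)))
Exponent: (-0.56 − (-0.89)) = 0.3300
1/(1 + e^{-0.3300}) = 0.5818
P = 0.5818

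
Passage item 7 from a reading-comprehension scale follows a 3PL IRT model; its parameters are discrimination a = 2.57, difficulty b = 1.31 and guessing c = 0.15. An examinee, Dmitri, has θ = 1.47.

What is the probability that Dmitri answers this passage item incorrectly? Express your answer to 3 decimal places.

0.339

P(θ) = c + (1 − c) · 1 / (1 + exp(−a(θ − b)))
Exponent: 2.57 × (1.47 − 1.31) = 0.4112
1/(1 + e^{-0.4112}) = 0.6014
P = 0.15 + 0.85 × 0.6014 = 0.6612
P(incorrect) = 1 − 0.6612 = 0.3388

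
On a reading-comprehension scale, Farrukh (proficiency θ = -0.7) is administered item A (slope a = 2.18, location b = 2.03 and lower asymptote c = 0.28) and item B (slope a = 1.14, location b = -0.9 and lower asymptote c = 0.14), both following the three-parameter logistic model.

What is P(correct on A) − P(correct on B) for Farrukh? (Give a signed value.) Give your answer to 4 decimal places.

P(θ) = c + (1 − c) · 1 / (1 + exp(−a(θ − b)))
P_A = 0.2819
P_B = 0.6188
P_A − P_B = -0.3369

-0.3369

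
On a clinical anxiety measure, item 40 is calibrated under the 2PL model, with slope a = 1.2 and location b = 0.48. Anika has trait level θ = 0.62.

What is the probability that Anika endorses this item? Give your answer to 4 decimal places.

P(θ) = 1 / (1 + exp(−a(θ − b)))
Exponent: 1.2 × (0.62 − 0.48) = 0.1680
1/(1 + e^{-0.1680}) = 0.5419

0.5419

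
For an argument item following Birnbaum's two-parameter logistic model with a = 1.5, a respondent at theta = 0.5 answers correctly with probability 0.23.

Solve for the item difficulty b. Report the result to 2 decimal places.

1.31

P(theta) = 1 / (1 + exp(−a(theta − b)))
logit(0.23) = ln(0.23/0.77) = -1.2083
b = theta − logit/(a) = 0.5 − (-1.2083)/1.5000 = 1.3055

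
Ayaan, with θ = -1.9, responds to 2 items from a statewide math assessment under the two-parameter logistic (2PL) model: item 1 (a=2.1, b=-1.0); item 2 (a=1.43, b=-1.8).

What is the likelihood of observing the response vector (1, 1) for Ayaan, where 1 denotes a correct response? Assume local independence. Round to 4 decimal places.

0.0609

P(θ) = 1 / (1 + exp(−a(θ − b)))
P_1 = 1/(1+e^{1.8900}) = 0.1312
P_2 = 1/(1+e^{0.1430}) = 0.4643
L = P_1 × P_2 = 0.1312 × 0.4643 = 0.06094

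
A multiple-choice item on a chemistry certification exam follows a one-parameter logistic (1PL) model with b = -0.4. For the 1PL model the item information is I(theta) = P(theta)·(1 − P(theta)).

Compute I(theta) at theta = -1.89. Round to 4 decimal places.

0.1501

P = 1/(1+e^{1.4900}) = 0.1839
P(1−P) = 0.1839 × 0.8161 = 0.1501
I = P(1−P) = 0.15009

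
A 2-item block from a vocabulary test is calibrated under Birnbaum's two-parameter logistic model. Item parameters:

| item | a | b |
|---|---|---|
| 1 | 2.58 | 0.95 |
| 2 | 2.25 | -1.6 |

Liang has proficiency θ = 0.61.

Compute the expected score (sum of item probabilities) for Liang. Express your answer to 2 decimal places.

1.29

P(θ) = 1 / (1 + exp(−a(θ − b)))
P_1 = 1/(1+e^{0.8772}) = 0.2938
P_2 = 1/(1+e^{-4.9725}) = 0.9931
E[score] = 0.2938 + 0.9931 = 1.2869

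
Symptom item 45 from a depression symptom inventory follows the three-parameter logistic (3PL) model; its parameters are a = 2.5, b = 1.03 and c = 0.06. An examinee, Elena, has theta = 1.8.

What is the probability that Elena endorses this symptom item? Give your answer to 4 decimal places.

0.8803

P(theta) = c + (1 − c) · 1 / (1 + exp(−a(theta − b)))
Exponent: 2.5 × (1.8 − 1.03) = 1.9250
1/(1 + e^{-1.9250}) = 0.8727
P = 0.06 + 0.94 × 0.8727 = 0.8803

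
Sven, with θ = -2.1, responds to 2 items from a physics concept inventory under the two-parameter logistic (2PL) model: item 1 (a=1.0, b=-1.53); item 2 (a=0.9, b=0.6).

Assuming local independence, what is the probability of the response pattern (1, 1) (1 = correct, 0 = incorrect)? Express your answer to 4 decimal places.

0.0292

P(θ) = 1 / (1 + exp(−a(θ − b)))
P_1 = 1/(1+e^{0.5700}) = 0.3612
P_2 = 1/(1+e^{2.4300}) = 0.0809
L = P_1 × P_2 = 0.3612 × 0.0809 = 0.02923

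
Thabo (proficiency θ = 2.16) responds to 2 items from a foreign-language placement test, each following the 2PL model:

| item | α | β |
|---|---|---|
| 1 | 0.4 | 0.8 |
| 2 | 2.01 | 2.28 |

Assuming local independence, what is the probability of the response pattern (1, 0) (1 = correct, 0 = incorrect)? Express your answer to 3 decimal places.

P(θ) = 1 / (1 + exp(−α(θ − β)))
P_1 = 1/(1+e^{-0.5440}) = 0.6327
P_2 = 1/(1+e^{0.2412}) = 0.4400
L = P_1 × (1−P_2) = 0.6327 × 0.5600 = 0.35434

0.354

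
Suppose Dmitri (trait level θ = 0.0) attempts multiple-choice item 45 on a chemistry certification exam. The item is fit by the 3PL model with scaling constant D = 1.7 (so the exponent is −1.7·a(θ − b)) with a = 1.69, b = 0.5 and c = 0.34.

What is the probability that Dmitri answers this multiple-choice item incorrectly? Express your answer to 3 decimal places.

P(θ) = c + (1 − c) · 1 / (1 + exp(−D·a(θ − b)))
Exponent: 1.7 × 1.69 × (0.0 − 0.5) = -1.4365
1/(1 + e^{1.4365}) = 0.1921
P = 0.34 + 0.66 × 0.1921 = 0.4668
P(incorrect) = 1 − 0.4668 = 0.5332

0.533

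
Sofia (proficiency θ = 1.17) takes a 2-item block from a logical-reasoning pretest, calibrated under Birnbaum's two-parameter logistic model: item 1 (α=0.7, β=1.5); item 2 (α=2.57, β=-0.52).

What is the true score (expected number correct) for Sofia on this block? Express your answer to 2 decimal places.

1.43

P(θ) = 1 / (1 + exp(−α(θ − β)))
P_1 = 1/(1+e^{0.2310}) = 0.4425
P_2 = 1/(1+e^{-4.3433}) = 0.9872
E[score] = 0.4425 + 0.9872 = 1.4297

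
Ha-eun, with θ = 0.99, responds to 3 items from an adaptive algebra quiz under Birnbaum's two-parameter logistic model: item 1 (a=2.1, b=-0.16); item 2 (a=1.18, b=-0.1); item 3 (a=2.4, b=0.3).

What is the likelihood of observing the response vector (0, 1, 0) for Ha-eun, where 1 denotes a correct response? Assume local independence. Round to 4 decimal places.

P(θ) = 1 / (1 + exp(−a(θ − b)))
P_1 = 1/(1+e^{-2.4150}) = 0.9180
P_2 = 1/(1+e^{-1.2862}) = 0.7835
P_3 = 1/(1+e^{-1.6560}) = 0.8397
L = (1−P_1) × P_2 × (1−P_3) = 0.0820 × 0.7835 × 0.1603 = 0.01030

0.0103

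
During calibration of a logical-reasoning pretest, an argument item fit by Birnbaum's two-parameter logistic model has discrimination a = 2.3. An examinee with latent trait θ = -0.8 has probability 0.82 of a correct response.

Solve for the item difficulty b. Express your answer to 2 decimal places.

-1.46

P(θ) = 1 / (1 + exp(−a(θ − b)))
logit(0.82) = ln(0.82/0.18) = 1.5163
b = θ − logit/(a) = -0.8 − 1.5163/2.3000 = -1.4593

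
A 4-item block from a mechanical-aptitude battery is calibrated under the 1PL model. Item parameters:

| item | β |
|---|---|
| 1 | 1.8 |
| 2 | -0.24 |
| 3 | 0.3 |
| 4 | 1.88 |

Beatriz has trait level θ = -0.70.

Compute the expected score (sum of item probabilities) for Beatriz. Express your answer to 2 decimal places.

0.80

P(θ) = 1 / (1 + exp(−(θ − β)))
P_1 = 1/(1+e^{2.5000}) = 0.0759
P_2 = 1/(1+e^{0.4600}) = 0.3870
P_3 = 1/(1+e^{1.0000}) = 0.2689
P_4 = 1/(1+e^{2.5800}) = 0.0704
E[score] = 0.0759 + 0.3870 + 0.2689 + 0.0704 = 0.8022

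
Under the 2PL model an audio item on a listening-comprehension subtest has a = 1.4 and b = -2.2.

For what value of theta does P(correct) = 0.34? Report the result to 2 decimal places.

P(theta) = 1 / (1 + exp(−a(theta − b)))
logit = ln(0.3400/0.6600) = -0.6633
theta = b + logit/(a) = -2.2 + (-0.6633)/1.4000 = -2.6738

-2.67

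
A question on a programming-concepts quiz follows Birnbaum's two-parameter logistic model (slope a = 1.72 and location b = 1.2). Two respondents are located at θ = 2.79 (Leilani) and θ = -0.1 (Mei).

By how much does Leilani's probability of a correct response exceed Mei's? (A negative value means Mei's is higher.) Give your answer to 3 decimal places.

0.842

P(θ) = 1 / (1 + exp(−a(θ − b)))
P(Leilani) = 0.9390  [exponent 2.7348]
P(Mei) = 0.0966  [exponent -2.2360]
Difference = 0.9390 − 0.0966 = 0.8425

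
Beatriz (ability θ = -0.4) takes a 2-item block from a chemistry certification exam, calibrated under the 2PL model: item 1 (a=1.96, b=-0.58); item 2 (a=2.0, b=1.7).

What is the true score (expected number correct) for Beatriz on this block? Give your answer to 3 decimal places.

P(θ) = 1 / (1 + exp(−a(θ − b)))
P_1 = 1/(1+e^{-0.3528}) = 0.5873
P_2 = 1/(1+e^{4.2000}) = 0.0148
E[score] = 0.5873 + 0.0148 = 0.6021

0.602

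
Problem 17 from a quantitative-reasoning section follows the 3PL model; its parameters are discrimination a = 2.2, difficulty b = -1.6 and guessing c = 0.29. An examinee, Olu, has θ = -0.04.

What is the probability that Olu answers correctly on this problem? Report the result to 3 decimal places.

P(θ) = c + (1 − c) · 1 / (1 + exp(−a(θ − b)))
Exponent: 2.2 × (-0.04 − (-1.6)) = 3.4320
1/(1 + e^{-3.4320}) = 0.9687
P = 0.29 + 0.71 × 0.9687 = 0.9778

0.978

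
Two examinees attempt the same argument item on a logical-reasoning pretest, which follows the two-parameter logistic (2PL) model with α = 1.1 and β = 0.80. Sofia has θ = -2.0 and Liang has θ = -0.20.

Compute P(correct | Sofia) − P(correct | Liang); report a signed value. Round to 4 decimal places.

P(θ) = 1 / (1 + exp(−α(θ − β)))
P(Sofia) = 0.0439  [exponent -3.0800]
P(Liang) = 0.2497  [exponent -1.1000]
Difference = 0.0439 − 0.2497 = -0.2058

-0.2058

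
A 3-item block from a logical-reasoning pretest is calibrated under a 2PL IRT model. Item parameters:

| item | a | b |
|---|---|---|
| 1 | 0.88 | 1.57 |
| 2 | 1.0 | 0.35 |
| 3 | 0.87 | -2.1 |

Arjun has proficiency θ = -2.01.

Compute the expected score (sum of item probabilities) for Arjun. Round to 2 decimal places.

0.65

P(θ) = 1 / (1 + exp(−a(θ − b)))
P_1 = 1/(1+e^{3.1504}) = 0.0411
P_2 = 1/(1+e^{2.3600}) = 0.0863
P_3 = 1/(1+e^{-0.0783}) = 0.5196
E[score] = 0.0411 + 0.0863 + 0.5196 = 0.6469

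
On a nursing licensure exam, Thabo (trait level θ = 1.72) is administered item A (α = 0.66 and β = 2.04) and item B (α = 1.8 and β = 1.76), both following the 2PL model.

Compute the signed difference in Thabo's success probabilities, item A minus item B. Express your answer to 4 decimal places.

P(θ) = 1 / (1 + exp(−α(θ − β)))
P_A = 0.4474
P_B = 0.4820
P_A − P_B = -0.0346

-0.0346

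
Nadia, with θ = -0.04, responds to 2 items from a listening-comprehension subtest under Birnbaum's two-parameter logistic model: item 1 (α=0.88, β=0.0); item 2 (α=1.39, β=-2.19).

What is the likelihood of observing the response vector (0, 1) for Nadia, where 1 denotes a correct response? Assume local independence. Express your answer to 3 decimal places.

0.484

P(θ) = 1 / (1 + exp(−α(θ − β)))
P_1 = 1/(1+e^{0.0352}) = 0.4912
P_2 = 1/(1+e^{-2.9885}) = 0.9521
L = (1−P_1) × P_2 = 0.5088 × 0.9521 = 0.48440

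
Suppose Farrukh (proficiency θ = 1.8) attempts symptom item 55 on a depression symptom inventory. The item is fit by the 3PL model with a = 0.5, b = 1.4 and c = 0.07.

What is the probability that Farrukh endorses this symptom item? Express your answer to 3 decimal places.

P(θ) = c + (1 − c) · 1 / (1 + exp(−a(θ − b)))
Exponent: 0.5 × (1.8 − 1.4) = 0.2000
1/(1 + e^{-0.2000}) = 0.5498
P = 0.07 + 0.93 × 0.5498 = 0.5813

0.581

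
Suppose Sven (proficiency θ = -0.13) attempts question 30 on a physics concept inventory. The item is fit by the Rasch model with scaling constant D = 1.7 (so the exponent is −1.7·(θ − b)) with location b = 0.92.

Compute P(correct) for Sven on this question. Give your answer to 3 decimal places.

0.144

P(θ) = 1 / (1 + exp(−D·(θ − b)))
Exponent: 1.7 × (-0.13 − 0.92) = -1.7850
1/(1 + e^{1.7850}) = 0.1437
P = 0.1437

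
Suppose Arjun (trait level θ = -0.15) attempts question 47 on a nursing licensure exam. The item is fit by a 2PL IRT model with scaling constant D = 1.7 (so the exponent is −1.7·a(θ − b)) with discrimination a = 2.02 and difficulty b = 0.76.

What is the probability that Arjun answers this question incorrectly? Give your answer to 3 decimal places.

P(θ) = 1 / (1 + exp(−D·a(θ − b)))
Exponent: 1.7 × 2.02 × (-0.15 − 0.76) = -3.1249
1/(1 + e^{3.1249}) = 0.0421
P = 0.0421
P(incorrect) = 1 − 0.0421 = 0.9579

0.958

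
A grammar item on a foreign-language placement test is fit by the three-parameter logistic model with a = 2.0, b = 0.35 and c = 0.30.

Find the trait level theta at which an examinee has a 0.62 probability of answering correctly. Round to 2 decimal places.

0.26

P(theta) = c + (1 − c) · 1 / (1 + exp(−a(theta − b)))
Remove guessing floor: (0.62 − 0.30)/(1 − 0.30) = 0.4571
logit = ln(0.4571/0.5429) = -0.1719
theta = b + logit/(a) = 0.35 + (-0.1719)/2.0000 = 0.2641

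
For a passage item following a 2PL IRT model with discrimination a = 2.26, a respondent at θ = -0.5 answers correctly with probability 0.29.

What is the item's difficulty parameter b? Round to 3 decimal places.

-0.104

P(θ) = 1 / (1 + exp(−a(θ − b)))
logit(0.29) = ln(0.29/0.71) = -0.8954
b = θ − logit/(a) = -0.5 − (-0.8954)/2.2600 = -0.1038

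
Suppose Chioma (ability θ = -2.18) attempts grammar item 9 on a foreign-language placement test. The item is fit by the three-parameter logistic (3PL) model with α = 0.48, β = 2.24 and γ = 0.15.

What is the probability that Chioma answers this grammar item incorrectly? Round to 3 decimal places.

0.759

P(θ) = γ + (1 − γ) · 1 / (1 + exp(−α(θ − β)))
Exponent: 0.48 × (-2.18 − 2.24) = -2.1216
1/(1 + e^{2.1216}) = 0.1070
P = 0.15 + 0.85 × 0.1070 = 0.2410
P(incorrect) = 1 − 0.2410 = 0.7590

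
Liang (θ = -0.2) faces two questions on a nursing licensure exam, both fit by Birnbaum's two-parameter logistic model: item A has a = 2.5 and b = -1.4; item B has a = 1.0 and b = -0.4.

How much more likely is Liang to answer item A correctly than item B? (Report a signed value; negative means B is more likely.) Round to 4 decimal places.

P(θ) = 1 / (1 + exp(−a(θ − b)))
P_A = 0.9526
P_B = 0.5498
P_A − P_B = 0.4027

0.4027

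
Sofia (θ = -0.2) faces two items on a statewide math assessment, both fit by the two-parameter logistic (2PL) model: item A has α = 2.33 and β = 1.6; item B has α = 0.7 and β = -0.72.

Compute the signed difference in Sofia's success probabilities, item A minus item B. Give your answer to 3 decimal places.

-0.575

P(θ) = 1 / (1 + exp(−α(θ − β)))
P_A = 0.0149
P_B = 0.5900
P_A − P_B = -0.5751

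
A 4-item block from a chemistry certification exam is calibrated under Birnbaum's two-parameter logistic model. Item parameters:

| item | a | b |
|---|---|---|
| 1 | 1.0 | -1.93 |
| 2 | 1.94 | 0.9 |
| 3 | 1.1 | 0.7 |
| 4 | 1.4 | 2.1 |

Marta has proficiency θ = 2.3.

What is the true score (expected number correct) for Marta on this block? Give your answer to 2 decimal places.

3.35

P(θ) = 1 / (1 + exp(−a(θ − b)))
P_1 = 1/(1+e^{-4.2300}) = 0.9857
P_2 = 1/(1+e^{-2.7160}) = 0.9380
P_3 = 1/(1+e^{-1.7600}) = 0.8532
P_4 = 1/(1+e^{-0.2800}) = 0.5695
E[score] = 0.9857 + 0.9380 + 0.8532 + 0.5695 = 3.3464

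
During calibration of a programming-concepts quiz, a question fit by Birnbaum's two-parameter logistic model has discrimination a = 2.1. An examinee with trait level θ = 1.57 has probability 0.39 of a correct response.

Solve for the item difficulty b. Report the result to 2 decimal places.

1.78

P(θ) = 1 / (1 + exp(−a(θ − b)))
logit(0.39) = ln(0.39/0.61) = -0.4473
b = θ − logit/(a) = 1.57 − (-0.4473)/2.1000 = 1.7830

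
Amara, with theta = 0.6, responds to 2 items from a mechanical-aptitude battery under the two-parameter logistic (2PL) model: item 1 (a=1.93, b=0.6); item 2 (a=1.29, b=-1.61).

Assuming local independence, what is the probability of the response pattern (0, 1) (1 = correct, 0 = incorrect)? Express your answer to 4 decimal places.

0.4727

P(theta) = 1 / (1 + exp(−a(theta − b)))
P_1 = 1/(1+e^{0.0000}) = 0.5000
P_2 = 1/(1+e^{-2.8509}) = 0.9454
L = (1−P_1) × P_2 = 0.5000 × 0.9454 = 0.47268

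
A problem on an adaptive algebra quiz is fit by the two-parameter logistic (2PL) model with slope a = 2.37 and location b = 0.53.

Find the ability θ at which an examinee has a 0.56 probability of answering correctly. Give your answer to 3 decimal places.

0.632

P(θ) = 1 / (1 + exp(−a(θ − b)))
logit = ln(0.5600/0.4400) = 0.2412
θ = b + logit/(a) = 0.53 + 0.2412/2.3700 = 0.6318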